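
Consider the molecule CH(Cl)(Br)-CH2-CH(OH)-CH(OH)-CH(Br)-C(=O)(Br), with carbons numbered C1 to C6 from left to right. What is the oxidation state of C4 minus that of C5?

0

C4: 2C, 1H, 1O → 0 − 1 + 1 = 0
C5: 2C, 1H, 1Br → 0 − 1 + 1 = 0
Difference: 0 − (0) = 0.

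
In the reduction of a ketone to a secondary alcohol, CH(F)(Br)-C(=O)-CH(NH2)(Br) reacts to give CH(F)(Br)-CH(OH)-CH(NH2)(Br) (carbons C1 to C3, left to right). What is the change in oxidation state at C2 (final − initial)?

-2

Before: C2 has 2 bonds to C, 2 bonds to O → oxidation state +2.
After: C2 has 2 bonds to C, 1 bond to H, 1 bond to O → oxidation state 0.
Δ = 0 − (+2) = -2, so this is a reduction at C2.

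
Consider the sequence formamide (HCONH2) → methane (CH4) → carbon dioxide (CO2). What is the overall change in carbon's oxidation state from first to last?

Carbon oxidation states along the series — formamide: +2, methane: -4, carbon dioxide: +4.
Net change = +4 − (+2) = +2.

+2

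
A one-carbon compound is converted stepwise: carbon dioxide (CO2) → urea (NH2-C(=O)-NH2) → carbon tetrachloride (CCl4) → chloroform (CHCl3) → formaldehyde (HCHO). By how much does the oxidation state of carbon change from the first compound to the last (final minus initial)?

-4

Carbon oxidation states along the series — carbon dioxide: +4, urea: +4, carbon tetrachloride: +4, chloroform: +2, formaldehyde: 0.
Net change = 0 − (+4) = -4.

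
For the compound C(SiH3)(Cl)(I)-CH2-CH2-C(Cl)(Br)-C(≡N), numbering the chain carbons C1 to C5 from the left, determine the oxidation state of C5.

Bonds to more-electronegative neighbours contribute +1 each, bonds to H or metals contribute −1 each, and C–C bonds contribute 0.
C5 has one bond to C (0), a triple bond to N (3×+1 = +3).
Oxidation state = 0 + 3 = +3.

+3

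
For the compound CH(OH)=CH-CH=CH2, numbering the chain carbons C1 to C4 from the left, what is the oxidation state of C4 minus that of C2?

-1

C4: 2C, 2H → 0 − 2 = -2
C2: 3C, 1H → 0 − 1 = -1
Difference: -2 − (-1) = -1.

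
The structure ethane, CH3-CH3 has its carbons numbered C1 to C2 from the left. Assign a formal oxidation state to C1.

-3

Bonds to more-electronegative neighbours contribute +1 each, bonds to H or metals contribute −1 each, and C–C bonds contribute 0.
C1 has one bond to H (-1), one bond to H (-1), one bond to H (-1), one bond to C (0).
Oxidation state = -1 − 1 − 1 + 0 = -3.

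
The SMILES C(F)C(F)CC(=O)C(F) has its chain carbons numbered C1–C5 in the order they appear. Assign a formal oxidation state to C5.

-1

C5 has one bond to C (0), one bond to H (-1), one bond to F (+1), one bond to H (-1).
Oxidation state = 0 − 1 + 1 − 1 = -1.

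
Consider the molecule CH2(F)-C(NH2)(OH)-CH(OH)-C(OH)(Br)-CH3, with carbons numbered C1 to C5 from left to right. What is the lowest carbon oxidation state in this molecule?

Tallying each carbon's bonds:
C1: 1C, 2H, 1F → 0 − 2 + 1 = -1
C2: 2C, 1O, 1N → 0 + 1 + 1 = +2
C3: 2C, 1H, 1O → 0 − 1 + 1 = 0
C4: 2C, 1O, 1Br → 0 + 1 + 1 = +2
C5: 1C, 3H → 0 − 3 = -3
The lowest value is -3.

-3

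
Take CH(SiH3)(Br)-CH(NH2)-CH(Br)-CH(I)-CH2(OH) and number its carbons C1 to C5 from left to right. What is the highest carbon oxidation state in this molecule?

0

Tallying each carbon's bonds:
C1: 1C, 1H, 1Br, 1Si → 0 − 1 + 1 − 1 = -1
C2: 2C, 1H, 1N → 0 − 1 + 1 = 0
C3: 2C, 1H, 1Br → 0 − 1 + 1 = 0
C4: 2C, 1H, 1I → 0 − 1 + 1 = 0
C5: 1C, 2H, 1O → 0 − 2 + 1 = -1
The highest value is 0.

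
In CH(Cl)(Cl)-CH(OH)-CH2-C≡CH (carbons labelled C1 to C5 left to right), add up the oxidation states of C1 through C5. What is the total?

-2

Tallying each carbon's bonds:
C1: 1C, 1H, 2Cl → 0 − 1 + 2 = +1
C2: 2C, 1H, 1O → 0 − 1 + 1 = 0
C3: 2C, 2H → 0 − 2 = -2
C4: 4C → 0 = 0
C5: 3C, 1H → 0 − 1 = -1
Sum = +1 + 0 − 2 + 0 − 1 = -2.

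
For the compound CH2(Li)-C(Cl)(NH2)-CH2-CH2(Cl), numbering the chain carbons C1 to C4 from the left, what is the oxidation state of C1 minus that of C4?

-2

C1: 1C, 2H, 1Li → 0 − 2 − 1 = -3
C4: 1C, 2H, 1Cl → 0 − 2 + 1 = -1
Difference: -3 − (-1) = -2.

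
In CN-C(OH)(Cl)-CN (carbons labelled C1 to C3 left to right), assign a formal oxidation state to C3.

+3

Bonds to more-electronegative neighbours contribute +1 each, bonds to H or metals contribute −1 each, and C–C bonds contribute 0.
C3 has one bond to C (0), a triple bond to N (3×+1 = +3).
Oxidation state = 0 + 3 = +3.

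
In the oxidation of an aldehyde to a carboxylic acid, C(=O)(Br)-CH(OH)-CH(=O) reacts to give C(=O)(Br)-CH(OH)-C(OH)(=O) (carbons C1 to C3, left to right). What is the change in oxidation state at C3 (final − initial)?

+2

Before: C3 has 1 bond to C, 1 bond to H, 2 bonds to O → oxidation state +1.
After: C3 has 1 bond to C, 3 bonds to O → oxidation state +3.
Δ = +3 − (+1) = +2, so this is an oxidation at C3.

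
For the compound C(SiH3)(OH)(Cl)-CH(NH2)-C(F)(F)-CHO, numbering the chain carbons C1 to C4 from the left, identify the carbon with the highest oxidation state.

C3

Count +1 for every bond to an atom more electronegative than carbon and −1 for every bond to one less electronegative; C–C bonds are 0. Tallying each carbon:
C1: 1C, 1O, 1Cl, 1Si → 0 + 1 + 1 − 1 = +1
C2: 2C, 1H, 1N → 0 − 1 + 1 = 0
C3: 2C, 2F → 0 + 2 = +2
C4: 1C, 1H, 2O → 0 − 1 + 2 = +1
The most oxidised carbon is C3 at +2.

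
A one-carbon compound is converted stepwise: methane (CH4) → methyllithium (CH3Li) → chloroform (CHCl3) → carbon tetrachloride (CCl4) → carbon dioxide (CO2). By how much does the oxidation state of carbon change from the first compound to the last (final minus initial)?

+8

Carbon oxidation states along the series — methane: -4, methyllithium: -4, chloroform: +2, carbon tetrachloride: +4, carbon dioxide: +4.
Net change = +4 − (-4) = +8.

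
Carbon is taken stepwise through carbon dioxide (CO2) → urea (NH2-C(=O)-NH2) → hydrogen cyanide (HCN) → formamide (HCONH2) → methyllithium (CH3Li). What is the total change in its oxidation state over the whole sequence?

Carbon oxidation states along the series — carbon dioxide: +4, urea: +4, hydrogen cyanide: +2, formamide: +2, methyllithium: -4.
Net change = -4 − (+4) = -8.

-8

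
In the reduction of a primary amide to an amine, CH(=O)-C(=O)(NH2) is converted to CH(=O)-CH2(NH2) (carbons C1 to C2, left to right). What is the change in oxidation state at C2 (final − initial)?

-4

Before: C2 has 1 bond to C, 2 bonds to O, 1 bond to N → oxidation state +3.
After: C2 has 1 bond to C, 2 bonds to H, 1 bond to N → oxidation state -1.
Δ = -1 − (+3) = -4, so this is a reduction at C2.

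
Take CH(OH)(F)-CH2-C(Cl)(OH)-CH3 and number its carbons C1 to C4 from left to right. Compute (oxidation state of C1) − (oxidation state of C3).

C1: 1C, 1H, 1O, 1F → 0 − 1 + 1 + 1 = +1
C3: 2C, 1O, 1Cl → 0 + 1 + 1 = +2
Difference: +1 − (+2) = -1.

-1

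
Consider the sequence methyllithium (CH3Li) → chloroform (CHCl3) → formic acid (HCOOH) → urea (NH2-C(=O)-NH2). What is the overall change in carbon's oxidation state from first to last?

Carbon oxidation states along the series — methyllithium: -4, chloroform: +2, formic acid: +2, urea: +4.
Net change = +4 − (-4) = +8.

+8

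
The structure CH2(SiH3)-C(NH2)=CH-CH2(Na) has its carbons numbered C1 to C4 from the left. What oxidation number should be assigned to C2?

Bonds to more-electronegative neighbours contribute +1 each, bonds to H or metals contribute −1 each, and C–C bonds contribute 0.
C2 has one bond to C (0), a double bond to C (2×0 = 0), one bond to N (+1).
Oxidation state = 0 + 0 + 1 = +1.

+1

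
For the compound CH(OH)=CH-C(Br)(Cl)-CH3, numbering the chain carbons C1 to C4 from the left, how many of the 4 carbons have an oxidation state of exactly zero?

Each bond to a more electronegative atom (O, N, halogen) counts +1, each bond to a less electronegative atom (H, metal, B, Si) counts −1, and each C–C bond counts 0. Tallying each carbon:
C1: 2C, 1H, 1O → 0 − 1 + 1 = 0
C2: 3C, 1H → 0 − 1 = -1
C3: 2C, 1Cl, 1Br → 0 + 1 + 1 = +2
C4: 1C, 3H → 0 − 3 = -3
1 carbon (C1) meets the condition.

1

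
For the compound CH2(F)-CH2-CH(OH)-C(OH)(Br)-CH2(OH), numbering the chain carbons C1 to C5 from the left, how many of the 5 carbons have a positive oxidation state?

1

Count +1 for every bond to an atom more electronegative than carbon and −1 for every bond to one less electronegative; C–C bonds are 0. Tallying each carbon:
C1: 1C, 2H, 1F → 0 − 2 + 1 = -1
C2: 2C, 2H → 0 − 2 = -2
C3: 2C, 1H, 1O → 0 − 1 + 1 = 0
C4: 2C, 1O, 1Br → 0 + 1 + 1 = +2
C5: 1C, 2H, 1O → 0 − 2 + 1 = -1
1 carbon (C4) meets the condition.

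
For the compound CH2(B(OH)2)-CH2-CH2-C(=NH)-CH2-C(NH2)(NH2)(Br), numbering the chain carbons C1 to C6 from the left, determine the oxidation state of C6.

Count +1 for every bond to an atom more electronegative than carbon and −1 for every bond to one less electronegative; C–C bonds are 0.
C6 has one bond to C (0), one bond to N (+1), one bond to N (+1), one bond to Br (+1).
Oxidation state = 0 + 1 + 1 + 1 = +3.

+3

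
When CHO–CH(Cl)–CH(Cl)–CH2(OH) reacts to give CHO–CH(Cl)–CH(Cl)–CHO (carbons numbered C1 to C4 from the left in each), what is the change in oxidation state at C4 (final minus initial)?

+2

Before: C4 has 1 bond to C, 2 bonds to H, 1 bond to O → oxidation state -1.
After: C4 has 1 bond to C, 1 bond to H, 2 bonds to O → oxidation state +1.
Δ = +1 − (-1) = +2, so this is an oxidation at C4.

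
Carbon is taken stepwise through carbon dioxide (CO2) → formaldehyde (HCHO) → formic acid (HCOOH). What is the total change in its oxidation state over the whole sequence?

Carbon oxidation states along the series — carbon dioxide: +4, formaldehyde: 0, formic acid: +2.
Net change = +2 − (+4) = -2.

-2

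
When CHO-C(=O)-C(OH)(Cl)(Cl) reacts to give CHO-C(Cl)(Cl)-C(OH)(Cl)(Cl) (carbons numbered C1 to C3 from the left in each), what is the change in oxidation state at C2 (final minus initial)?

0

Before: C2 has 2 bonds to C, 2 bonds to O → oxidation state +2.
After: C2 has 2 bonds to C, 2 bonds to Cl → oxidation state +2.
Δ = +2 − (+2) = 0, so no net redox change at C2.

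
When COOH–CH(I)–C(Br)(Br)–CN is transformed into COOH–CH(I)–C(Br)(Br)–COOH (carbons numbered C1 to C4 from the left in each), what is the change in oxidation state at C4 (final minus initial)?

0

Before: C4 has 1 bond to C, 3 bonds to N → oxidation state +3.
After: C4 has 1 bond to C, 3 bonds to O → oxidation state +3.
Δ = +3 − (+3) = 0, so no net redox change at C4.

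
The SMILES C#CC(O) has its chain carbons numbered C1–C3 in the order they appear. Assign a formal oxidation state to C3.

Bonds to more-electronegative neighbours contribute +1 each, bonds to H or metals contribute −1 each, and C–C bonds contribute 0.
C3 has one bond to C (0), one bond to H (-1), one bond to O (+1), one bond to H (-1).
Oxidation state = 0 − 1 + 1 − 1 = -1.

-1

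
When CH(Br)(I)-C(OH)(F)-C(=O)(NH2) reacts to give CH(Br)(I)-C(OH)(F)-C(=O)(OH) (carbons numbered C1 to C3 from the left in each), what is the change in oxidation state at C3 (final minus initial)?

Before: C3 has 1 bond to C, 2 bonds to O, 1 bond to N → oxidation state +3.
After: C3 has 1 bond to C, 3 bonds to O → oxidation state +3.
Δ = +3 − (+3) = 0, so no net redox change at C3.

0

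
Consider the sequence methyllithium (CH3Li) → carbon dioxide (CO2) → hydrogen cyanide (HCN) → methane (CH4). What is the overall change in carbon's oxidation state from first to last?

0

Carbon oxidation states along the series — methyllithium: -4, carbon dioxide: +4, hydrogen cyanide: +2, methane: -4.
Net change = -4 − (-4) = 0.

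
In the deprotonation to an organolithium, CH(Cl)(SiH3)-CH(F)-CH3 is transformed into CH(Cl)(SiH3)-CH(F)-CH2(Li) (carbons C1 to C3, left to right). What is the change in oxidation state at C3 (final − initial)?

Before: C3 has 1 bond to C, 3 bonds to H → oxidation state -3.
After: C3 has 1 bond to C, 2 bonds to H, 1 bond to Li → oxidation state -3.
Δ = -3 − (-3) = 0, so no net redox change at C3.

0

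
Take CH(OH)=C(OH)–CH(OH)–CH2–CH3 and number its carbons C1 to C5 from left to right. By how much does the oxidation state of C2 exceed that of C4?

C2: 3C, 1O → 0 + 1 = +1
C4: 2C, 2H → 0 − 2 = -2
Difference: +1 − (-2) = +3.

+3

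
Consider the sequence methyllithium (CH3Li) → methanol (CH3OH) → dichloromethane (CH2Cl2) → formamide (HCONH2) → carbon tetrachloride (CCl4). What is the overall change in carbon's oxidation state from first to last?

+8

Carbon oxidation states along the series — methyllithium: -4, methanol: -2, dichloromethane: 0, formamide: +2, carbon tetrachloride: +4.
Net change = +4 − (-4) = +8.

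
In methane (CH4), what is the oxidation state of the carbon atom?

The carbon has one bond to H (-1), one bond to H (-1), one bond to H (-1), one bond to H (-1).
Oxidation state = -1 − 1 − 1 − 1 = -4.

-4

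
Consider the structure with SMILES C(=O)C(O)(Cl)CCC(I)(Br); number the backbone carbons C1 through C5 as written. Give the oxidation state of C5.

Count +1 for every bond to an atom more electronegative than carbon and −1 for every bond to one less electronegative; C–C bonds are 0.
C5 has one bond to C (0), one bond to I (+1), one bond to Br (+1), one bond to H (-1).
Oxidation state = 0 + 1 + 1 − 1 = +1.

+1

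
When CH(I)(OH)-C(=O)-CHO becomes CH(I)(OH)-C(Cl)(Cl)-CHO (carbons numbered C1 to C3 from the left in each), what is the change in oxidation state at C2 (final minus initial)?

Before: C2 has 2 bonds to C, 2 bonds to O → oxidation state +2.
After: C2 has 2 bonds to C, 2 bonds to Cl → oxidation state +2.
Δ = +2 − (+2) = 0, so no net redox change at C2.

0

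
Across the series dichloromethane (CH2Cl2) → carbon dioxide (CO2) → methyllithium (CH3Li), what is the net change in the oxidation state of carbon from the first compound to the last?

-4

Carbon oxidation states along the series — dichloromethane: 0, carbon dioxide: +4, methyllithium: -4.
Net change = -4 − (0) = -4.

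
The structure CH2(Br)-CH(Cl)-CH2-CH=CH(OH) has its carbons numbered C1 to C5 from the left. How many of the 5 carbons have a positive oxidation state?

Count +1 for every bond to an atom more electronegative than carbon and −1 for every bond to one less electronegative; C–C bonds are 0. Tallying each carbon:
C1: 1C, 2H, 1Br → 0 − 2 + 1 = -1
C2: 2C, 1H, 1Cl → 0 − 1 + 1 = 0
C3: 2C, 2H → 0 − 2 = -2
C4: 3C, 1H → 0 − 1 = -1
C5: 2C, 1H, 1O → 0 − 1 + 1 = 0
0 carbons meet the condition.

0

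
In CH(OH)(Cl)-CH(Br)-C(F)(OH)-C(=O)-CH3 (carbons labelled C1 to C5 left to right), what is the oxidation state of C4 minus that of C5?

+5

C4: 2C, 2O → 0 + 2 = +2
C5: 1C, 3H → 0 − 3 = -3
Difference: +2 − (-3) = +5.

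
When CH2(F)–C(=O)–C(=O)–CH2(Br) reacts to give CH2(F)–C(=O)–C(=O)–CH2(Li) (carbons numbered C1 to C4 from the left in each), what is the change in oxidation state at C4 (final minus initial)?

Before: C4 has 1 bond to C, 2 bonds to H, 1 bond to Br → oxidation state -1.
After: C4 has 1 bond to C, 2 bonds to H, 1 bond to Li → oxidation state -3.
Δ = -3 − (-1) = -2, so this is a reduction at C4.

-2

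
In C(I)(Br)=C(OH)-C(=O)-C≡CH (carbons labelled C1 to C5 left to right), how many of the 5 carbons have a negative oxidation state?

1

Tallying each carbon's bonds:
C1: 2C, 1Br, 1I → 0 + 1 + 1 = +2
C2: 3C, 1O → 0 + 1 = +1
C3: 2C, 2O → 0 + 2 = +2
C4: 4C → 0 = 0
C5: 3C, 1H → 0 − 1 = -1
1 carbon (C5) meets the condition.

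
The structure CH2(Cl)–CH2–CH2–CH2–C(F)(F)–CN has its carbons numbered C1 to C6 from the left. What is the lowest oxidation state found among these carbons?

-2

Each bond to a more electronegative atom (O, N, halogen) counts +1, each bond to a less electronegative atom (H, metal, B, Si) counts −1, and each C–C bond counts 0. Tallying each carbon:
C1: 1C, 2H, 1Cl → 0 − 2 + 1 = -1
C2: 2C, 2H → 0 − 2 = -2
C3: 2C, 2H → 0 − 2 = -2
C4: 2C, 2H → 0 − 2 = -2
C5: 2C, 2F → 0 + 2 = +2
C6: 1C, 3N → 0 + 3 = +3
The lowest value is -2.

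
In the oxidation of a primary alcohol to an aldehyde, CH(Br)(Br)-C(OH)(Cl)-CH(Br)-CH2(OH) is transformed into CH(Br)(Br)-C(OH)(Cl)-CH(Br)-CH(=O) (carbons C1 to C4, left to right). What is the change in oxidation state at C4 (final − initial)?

Before: C4 has 1 bond to C, 2 bonds to H, 1 bond to O → oxidation state -1.
After: C4 has 1 bond to C, 1 bond to H, 2 bonds to O → oxidation state +1.
Δ = +1 − (-1) = +2, so this is an oxidation at C4.

+2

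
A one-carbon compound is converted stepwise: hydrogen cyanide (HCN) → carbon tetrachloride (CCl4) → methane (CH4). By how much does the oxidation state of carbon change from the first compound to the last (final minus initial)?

-6

Carbon oxidation states along the series — hydrogen cyanide: +2, carbon tetrachloride: +4, methane: -4.
Net change = -4 − (+2) = -6.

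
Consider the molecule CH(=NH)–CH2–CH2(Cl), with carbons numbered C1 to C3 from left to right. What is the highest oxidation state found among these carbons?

Tallying each carbon's bonds:
C1: 1C, 1H, 2N → 0 − 1 + 2 = +1
C2: 2C, 2H → 0 − 2 = -2
C3: 1C, 2H, 1Cl → 0 − 2 + 1 = -1
The highest value is +1.

+1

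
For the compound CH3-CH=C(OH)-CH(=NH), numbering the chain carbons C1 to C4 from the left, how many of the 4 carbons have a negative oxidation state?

Each bond to a more electronegative atom (O, N, halogen) counts +1, each bond to a less electronegative atom (H, metal, B, Si) counts −1, and each C–C bond counts 0. Tallying each carbon:
C1: 1C, 3H → 0 − 3 = -3
C2: 3C, 1H → 0 − 1 = -1
C3: 3C, 1O → 0 + 1 = +1
C4: 1C, 1H, 2N → 0 − 1 + 2 = +1
2 carbons (C1, C2) meet the condition.

2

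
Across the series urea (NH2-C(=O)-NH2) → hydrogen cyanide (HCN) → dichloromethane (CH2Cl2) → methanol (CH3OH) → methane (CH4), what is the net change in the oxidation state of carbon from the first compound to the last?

Carbon oxidation states along the series — urea: +4, hydrogen cyanide: +2, dichloromethane: 0, methanol: -2, methane: -4.
Net change = -4 − (+4) = -8.

-8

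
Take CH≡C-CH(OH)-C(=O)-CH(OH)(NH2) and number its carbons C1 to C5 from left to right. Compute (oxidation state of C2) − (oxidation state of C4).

C2: 4C → 0 = 0
C4: 2C, 2O → 0 + 2 = +2
Difference: 0 − (+2) = -2.

-2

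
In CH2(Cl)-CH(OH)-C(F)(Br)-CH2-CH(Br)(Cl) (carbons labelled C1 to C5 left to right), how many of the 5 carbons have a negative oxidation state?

2

Tallying each carbon's bonds:
C1: 1C, 2H, 1Cl → 0 − 2 + 1 = -1
C2: 2C, 1H, 1O → 0 − 1 + 1 = 0
C3: 2C, 1F, 1Br → 0 + 1 + 1 = +2
C4: 2C, 2H → 0 − 2 = -2
C5: 1C, 1H, 1Cl, 1Br → 0 − 1 + 1 + 1 = +1
2 carbons (C1, C4) meet the condition.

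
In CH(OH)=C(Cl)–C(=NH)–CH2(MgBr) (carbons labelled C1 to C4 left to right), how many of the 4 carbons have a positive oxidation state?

2

Tallying each carbon's bonds:
C1: 2C, 1H, 1O → 0 − 1 + 1 = 0
C2: 3C, 1Cl → 0 + 1 = +1
C3: 2C, 2N → 0 + 2 = +2
C4: 1C, 2H, 1Mg → 0 − 2 − 1 = -3
2 carbons (C2, C3) meet the condition.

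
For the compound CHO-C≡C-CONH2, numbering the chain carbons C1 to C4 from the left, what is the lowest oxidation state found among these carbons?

0

Tallying each carbon's bonds:
C1: 1C, 1H, 2O → 0 − 1 + 2 = +1
C2: 4C → 0 = 0
C3: 4C → 0 = 0
C4: 1C, 2O, 1N → 0 + 2 + 1 = +3
The lowest value is 0.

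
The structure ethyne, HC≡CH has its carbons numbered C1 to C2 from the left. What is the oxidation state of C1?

Assign +1 per bond to O/N/halogen, −1 per bond to H or an electropositive element, and 0 per bond to carbon.
C1 has one bond to H (-1), a triple bond to C (3×0 = 0).
Oxidation state = -1 + 0 = -1.

-1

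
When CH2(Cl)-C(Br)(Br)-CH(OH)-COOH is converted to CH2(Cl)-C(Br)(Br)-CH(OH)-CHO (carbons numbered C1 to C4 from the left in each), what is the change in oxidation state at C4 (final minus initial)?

Before: C4 has 1 bond to C, 3 bonds to O → oxidation state +3.
After: C4 has 1 bond to C, 1 bond to H, 2 bonds to O → oxidation state +1.
Δ = +1 − (+3) = -2, so this is a reduction at C4.

-2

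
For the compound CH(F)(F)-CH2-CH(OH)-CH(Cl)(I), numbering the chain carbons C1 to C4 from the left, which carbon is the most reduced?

C2

Bonds to more-electronegative neighbours contribute +1 each, bonds to H or metals contribute −1 each, and C–C bonds contribute 0. Tallying each carbon:
C1: 1C, 1H, 2F → 0 − 1 + 2 = +1
C2: 2C, 2H → 0 − 2 = -2
C3: 2C, 1H, 1O → 0 − 1 + 1 = 0
C4: 1C, 1H, 1Cl, 1I → 0 − 1 + 1 + 1 = +1
The most reduced carbon is C2 at -2.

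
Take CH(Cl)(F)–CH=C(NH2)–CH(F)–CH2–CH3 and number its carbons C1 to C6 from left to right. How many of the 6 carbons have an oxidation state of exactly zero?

Tallying each carbon's bonds:
C1: 1C, 1H, 1F, 1Cl → 0 − 1 + 1 + 1 = +1
C2: 3C, 1H → 0 − 1 = -1
C3: 3C, 1N → 0 + 1 = +1
C4: 2C, 1H, 1F → 0 − 1 + 1 = 0
C5: 2C, 2H → 0 − 2 = -2
C6: 1C, 3H → 0 − 3 = -3
1 carbon (C4) meets the condition.

1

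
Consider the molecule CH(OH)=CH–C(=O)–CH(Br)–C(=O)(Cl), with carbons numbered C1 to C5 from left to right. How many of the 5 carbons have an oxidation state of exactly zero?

Tallying each carbon's bonds:
C1: 2C, 1H, 1O → 0 − 1 + 1 = 0
C2: 3C, 1H → 0 − 1 = -1
C3: 2C, 2O → 0 + 2 = +2
C4: 2C, 1H, 1Br → 0 − 1 + 1 = 0
C5: 1C, 2O, 1Cl → 0 + 2 + 1 = +3
2 carbons (C1, C4) meet the condition.

2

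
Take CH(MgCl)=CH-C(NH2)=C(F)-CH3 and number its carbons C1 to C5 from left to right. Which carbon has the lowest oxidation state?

C5

Assign +1 per bond to O/N/halogen, −1 per bond to H or an electropositive element, and 0 per bond to carbon. Tallying each carbon:
C1: 2C, 1H, 1Mg → 0 − 1 − 1 = -2
C2: 3C, 1H → 0 − 1 = -1
C3: 3C, 1N → 0 + 1 = +1
C4: 3C, 1F → 0 + 1 = +1
C5: 1C, 3H → 0 − 3 = -3
The most reduced carbon is C5 at -3.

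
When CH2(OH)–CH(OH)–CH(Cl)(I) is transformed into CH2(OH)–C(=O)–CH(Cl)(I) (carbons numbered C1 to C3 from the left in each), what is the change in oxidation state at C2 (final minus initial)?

+2

Before: C2 has 2 bonds to C, 1 bond to H, 1 bond to O → oxidation state 0.
After: C2 has 2 bonds to C, 2 bonds to O → oxidation state +2.
Δ = +2 − (0) = +2, so this is an oxidation at C2.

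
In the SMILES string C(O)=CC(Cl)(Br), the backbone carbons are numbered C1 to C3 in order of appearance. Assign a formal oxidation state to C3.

+1

Count +1 for every bond to an atom more electronegative than carbon and −1 for every bond to one less electronegative; C–C bonds are 0.
C3 has one bond to C (0), one bond to Cl (+1), one bond to Br (+1), one bond to H (-1).
Oxidation state = 0 + 1 + 1 − 1 = +1.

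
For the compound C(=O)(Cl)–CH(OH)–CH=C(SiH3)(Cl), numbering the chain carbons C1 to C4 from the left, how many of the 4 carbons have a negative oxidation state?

1

Count +1 for every bond to an atom more electronegative than carbon and −1 for every bond to one less electronegative; C–C bonds are 0. Tallying each carbon:
C1: 1C, 2O, 1Cl → 0 + 2 + 1 = +3
C2: 2C, 1H, 1O → 0 − 1 + 1 = 0
C3: 3C, 1H → 0 − 1 = -1
C4: 2C, 1Cl, 1Si → 0 + 1 − 1 = 0
1 carbon (C3) meets the condition.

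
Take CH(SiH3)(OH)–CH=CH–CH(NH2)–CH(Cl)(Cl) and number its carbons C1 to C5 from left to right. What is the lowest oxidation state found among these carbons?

-1

Bonds to more-electronegative neighbours contribute +1 each, bonds to H or metals contribute −1 each, and C–C bonds contribute 0. Tallying each carbon:
C1: 1C, 1H, 1O, 1Si → 0 − 1 + 1 − 1 = -1
C2: 3C, 1H → 0 − 1 = -1
C3: 3C, 1H → 0 − 1 = -1
C4: 2C, 1H, 1N → 0 − 1 + 1 = 0
C5: 1C, 1H, 2Cl → 0 − 1 + 2 = +1
The lowest value is -1.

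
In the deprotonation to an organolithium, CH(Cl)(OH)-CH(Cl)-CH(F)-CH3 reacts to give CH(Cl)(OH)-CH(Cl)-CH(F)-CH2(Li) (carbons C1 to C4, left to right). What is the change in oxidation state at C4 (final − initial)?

Before: C4 has 1 bond to C, 3 bonds to H → oxidation state -3.
After: C4 has 1 bond to C, 2 bonds to H, 1 bond to Li → oxidation state -3.
Δ = -3 − (-3) = 0, so no net redox change at C4.

0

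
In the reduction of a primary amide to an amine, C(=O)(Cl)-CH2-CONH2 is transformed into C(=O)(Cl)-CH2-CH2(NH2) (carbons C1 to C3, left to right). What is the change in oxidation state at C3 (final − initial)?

-4

Before: C3 has 1 bond to C, 2 bonds to O, 1 bond to N → oxidation state +3.
After: C3 has 1 bond to C, 2 bonds to H, 1 bond to N → oxidation state -1.
Δ = -1 − (+3) = -4, so this is a reduction at C3.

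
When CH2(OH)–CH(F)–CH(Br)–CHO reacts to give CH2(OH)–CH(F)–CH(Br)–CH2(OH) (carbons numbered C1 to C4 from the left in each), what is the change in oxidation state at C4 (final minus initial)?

-2

Before: C4 has 1 bond to C, 1 bond to H, 2 bonds to O → oxidation state +1.
After: C4 has 1 bond to C, 2 bonds to H, 1 bond to O → oxidation state -1.
Δ = -1 − (+1) = -2, so this is a reduction at C4.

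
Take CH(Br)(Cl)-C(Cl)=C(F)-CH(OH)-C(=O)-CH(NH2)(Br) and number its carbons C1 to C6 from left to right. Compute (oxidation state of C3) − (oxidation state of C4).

C3: 3C, 1F → 0 + 1 = +1
C4: 2C, 1H, 1O → 0 − 1 + 1 = 0
Difference: +1 − (0) = +1.

+1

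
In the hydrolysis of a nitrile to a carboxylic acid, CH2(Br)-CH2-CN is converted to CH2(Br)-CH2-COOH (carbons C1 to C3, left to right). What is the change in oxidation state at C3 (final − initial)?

0

Before: C3 has 1 bond to C, 3 bonds to N → oxidation state +3.
After: C3 has 1 bond to C, 3 bonds to O → oxidation state +3.
Δ = +3 − (+3) = 0, so no net redox change at C3.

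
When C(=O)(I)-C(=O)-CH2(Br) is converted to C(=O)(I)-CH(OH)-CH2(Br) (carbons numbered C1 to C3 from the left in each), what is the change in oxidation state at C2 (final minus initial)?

Before: C2 has 2 bonds to C, 2 bonds to O → oxidation state +2.
After: C2 has 2 bonds to C, 1 bond to H, 1 bond to O → oxidation state 0.
Δ = 0 − (+2) = -2, so this is a reduction at C2.

-2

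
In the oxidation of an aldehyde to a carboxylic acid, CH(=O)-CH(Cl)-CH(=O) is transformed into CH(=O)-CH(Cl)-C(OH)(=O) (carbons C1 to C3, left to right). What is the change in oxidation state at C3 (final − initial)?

+2

Before: C3 has 1 bond to C, 1 bond to H, 2 bonds to O → oxidation state +1.
After: C3 has 1 bond to C, 3 bonds to O → oxidation state +3.
Δ = +3 − (+1) = +2, so this is an oxidation at C3.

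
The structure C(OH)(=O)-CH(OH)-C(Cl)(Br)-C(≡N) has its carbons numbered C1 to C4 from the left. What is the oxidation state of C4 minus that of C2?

+3

C4: 1C, 3N → 0 + 3 = +3
C2: 2C, 1H, 1O → 0 − 1 + 1 = 0
Difference: +3 − (0) = +3.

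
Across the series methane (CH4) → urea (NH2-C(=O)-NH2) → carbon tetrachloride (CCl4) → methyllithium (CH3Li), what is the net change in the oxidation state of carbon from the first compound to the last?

0

Carbon oxidation states along the series — methane: -4, urea: +4, carbon tetrachloride: +4, methyllithium: -4.
Net change = -4 − (-4) = 0.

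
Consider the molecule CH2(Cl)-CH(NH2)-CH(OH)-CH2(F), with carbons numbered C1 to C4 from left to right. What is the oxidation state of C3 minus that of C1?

+1

C3: 2C, 1H, 1O → 0 − 1 + 1 = 0
C1: 1C, 2H, 1Cl → 0 − 2 + 1 = -1
Difference: 0 − (-1) = +1.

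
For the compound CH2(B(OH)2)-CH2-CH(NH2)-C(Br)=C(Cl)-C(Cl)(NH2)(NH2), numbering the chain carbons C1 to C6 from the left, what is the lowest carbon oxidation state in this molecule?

-3

Tallying each carbon's bonds:
C1: 1C, 2H, 1B → 0 − 2 − 1 = -3
C2: 2C, 2H → 0 − 2 = -2
C3: 2C, 1H, 1N → 0 − 1 + 1 = 0
C4: 3C, 1Br → 0 + 1 = +1
C5: 3C, 1Cl → 0 + 1 = +1
C6: 1C, 2N, 1Cl → 0 + 2 + 1 = +3
The lowest value is -3.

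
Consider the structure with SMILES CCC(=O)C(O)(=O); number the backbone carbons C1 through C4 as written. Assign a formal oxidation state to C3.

+2

Count +1 for every bond to an atom more electronegative than carbon and −1 for every bond to one less electronegative; C–C bonds are 0.
C3 has one bond to C (0), one bond to C (0), a double bond to O (2×+1 = +2).
Oxidation state = 0 + 0 + 2 = +2.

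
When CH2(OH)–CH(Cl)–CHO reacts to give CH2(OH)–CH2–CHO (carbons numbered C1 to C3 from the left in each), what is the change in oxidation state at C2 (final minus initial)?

-2

Before: C2 has 2 bonds to C, 1 bond to H, 1 bond to Cl → oxidation state 0.
After: C2 has 2 bonds to C, 2 bonds to H → oxidation state -2.
Δ = -2 − (0) = -2, so this is a reduction at C2.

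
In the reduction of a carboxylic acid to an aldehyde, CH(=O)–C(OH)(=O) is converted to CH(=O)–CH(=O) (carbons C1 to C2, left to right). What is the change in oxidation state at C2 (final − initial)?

Before: C2 has 1 bond to C, 3 bonds to O → oxidation state +3.
After: C2 has 1 bond to C, 1 bond to H, 2 bonds to O → oxidation state +1.
Δ = +1 − (+3) = -2, so this is a reduction at C2.

-2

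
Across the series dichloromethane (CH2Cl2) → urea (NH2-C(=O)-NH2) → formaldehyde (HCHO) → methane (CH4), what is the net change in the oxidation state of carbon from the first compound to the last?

-4

Carbon oxidation states along the series — dichloromethane: 0, urea: +4, formaldehyde: 0, methane: -4.
Net change = -4 − (0) = -4.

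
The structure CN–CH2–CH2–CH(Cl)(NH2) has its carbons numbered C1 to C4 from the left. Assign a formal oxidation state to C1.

C1 has one bond to C (0), a triple bond to N (3×+1 = +3).
Oxidation state = 0 + 3 = +3.

+3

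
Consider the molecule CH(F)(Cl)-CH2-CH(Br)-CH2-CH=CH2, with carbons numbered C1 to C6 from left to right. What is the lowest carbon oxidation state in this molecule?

-2

Tallying each carbon's bonds:
C1: 1C, 1H, 1F, 1Cl → 0 − 1 + 1 + 1 = +1
C2: 2C, 2H → 0 − 2 = -2
C3: 2C, 1H, 1Br → 0 − 1 + 1 = 0
C4: 2C, 2H → 0 − 2 = -2
C5: 3C, 1H → 0 − 1 = -1
C6: 2C, 2H → 0 − 2 = -2
The lowest value is -2.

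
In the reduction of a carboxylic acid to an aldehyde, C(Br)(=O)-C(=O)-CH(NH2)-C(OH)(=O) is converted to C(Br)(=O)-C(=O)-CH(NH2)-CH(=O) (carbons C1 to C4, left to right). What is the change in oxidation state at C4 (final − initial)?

-2

Before: C4 has 1 bond to C, 3 bonds to O → oxidation state +3.
After: C4 has 1 bond to C, 1 bond to H, 2 bonds to O → oxidation state +1.
Δ = +1 − (+3) = -2, so this is a reduction at C4.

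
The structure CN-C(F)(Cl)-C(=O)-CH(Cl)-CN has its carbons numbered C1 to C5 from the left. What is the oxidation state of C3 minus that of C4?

C3: 2C, 2O → 0 + 2 = +2
C4: 2C, 1H, 1Cl → 0 − 1 + 1 = 0
Difference: +2 − (0) = +2.

+2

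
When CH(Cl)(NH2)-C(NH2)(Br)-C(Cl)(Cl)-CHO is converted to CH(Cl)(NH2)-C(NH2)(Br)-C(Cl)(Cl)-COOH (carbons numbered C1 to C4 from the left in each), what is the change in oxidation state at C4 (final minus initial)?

Before: C4 has 1 bond to C, 1 bond to H, 2 bonds to O → oxidation state +1.
After: C4 has 1 bond to C, 3 bonds to O → oxidation state +3.
Δ = +3 − (+1) = +2, so this is an oxidation at C4.

+2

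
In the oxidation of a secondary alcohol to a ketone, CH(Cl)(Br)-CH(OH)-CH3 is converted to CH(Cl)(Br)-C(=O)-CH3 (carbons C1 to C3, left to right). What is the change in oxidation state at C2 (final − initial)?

Before: C2 has 2 bonds to C, 1 bond to H, 1 bond to O → oxidation state 0.
After: C2 has 2 bonds to C, 2 bonds to O → oxidation state +2.
Δ = +2 − (0) = +2, so this is an oxidation at C2.

+2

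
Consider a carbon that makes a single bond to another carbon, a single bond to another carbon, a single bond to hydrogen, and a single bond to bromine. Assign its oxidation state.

Each bond to a more electronegative atom (O, N, halogen) counts +1, each bond to a less electronegative atom (H, metal, B, Si) counts −1, and each C–C bond counts 0.
The carbon has one bond to C (0), one bond to C (0), one bond to Br (+1), one bond to H (-1).
Oxidation state = 0 + 0 + 1 − 1 = 0.

0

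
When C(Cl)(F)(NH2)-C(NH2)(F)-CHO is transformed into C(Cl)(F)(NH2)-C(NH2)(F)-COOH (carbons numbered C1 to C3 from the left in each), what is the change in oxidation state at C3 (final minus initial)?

Before: C3 has 1 bond to C, 1 bond to H, 2 bonds to O → oxidation state +1.
After: C3 has 1 bond to C, 3 bonds to O → oxidation state +3.
Δ = +3 − (+1) = +2, so this is an oxidation at C3.

+2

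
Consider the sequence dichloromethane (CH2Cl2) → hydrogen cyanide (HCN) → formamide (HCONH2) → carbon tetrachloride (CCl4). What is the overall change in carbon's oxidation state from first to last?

Carbon oxidation states along the series — dichloromethane: 0, hydrogen cyanide: +2, formamide: +2, carbon tetrachloride: +4.
Net change = +4 − (0) = +4.

+4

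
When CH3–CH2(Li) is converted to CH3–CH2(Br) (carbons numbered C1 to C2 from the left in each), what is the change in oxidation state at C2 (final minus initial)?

Before: C2 has 1 bond to C, 2 bonds to H, 1 bond to Li → oxidation state -3.
After: C2 has 1 bond to C, 2 bonds to H, 1 bond to Br → oxidation state -1.
Δ = -1 − (-3) = +2, so this is an oxidation at C2.

+2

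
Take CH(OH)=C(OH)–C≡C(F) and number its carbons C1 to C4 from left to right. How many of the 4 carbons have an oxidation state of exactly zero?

Tallying each carbon's bonds:
C1: 2C, 1H, 1O → 0 − 1 + 1 = 0
C2: 3C, 1O → 0 + 1 = +1
C3: 4C → 0 = 0
C4: 3C, 1F → 0 + 1 = +1
2 carbons (C1, C3) meet the condition.

2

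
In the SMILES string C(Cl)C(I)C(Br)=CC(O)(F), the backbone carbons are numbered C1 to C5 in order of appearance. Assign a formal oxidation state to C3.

C3 has one bond to C (0), a double bond to C (2×0 = 0), one bond to Br (+1).
Oxidation state = 0 + 0 + 1 = +1.

+1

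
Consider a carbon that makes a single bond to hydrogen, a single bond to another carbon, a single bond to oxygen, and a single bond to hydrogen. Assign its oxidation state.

-1

Assign +1 per bond to O/N/halogen, −1 per bond to H or an electropositive element, and 0 per bond to carbon.
The carbon has one bond to C (0), one bond to O (+1), one bond to H (-1), one bond to H (-1).
Oxidation state = 0 + 1 − 1 − 1 = -1.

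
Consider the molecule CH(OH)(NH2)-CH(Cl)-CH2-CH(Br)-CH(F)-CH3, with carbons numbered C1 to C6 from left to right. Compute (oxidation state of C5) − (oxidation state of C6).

C5: 2C, 1H, 1F → 0 − 1 + 1 = 0
C6: 1C, 3H → 0 − 3 = -3
Difference: 0 − (-3) = +3.

+3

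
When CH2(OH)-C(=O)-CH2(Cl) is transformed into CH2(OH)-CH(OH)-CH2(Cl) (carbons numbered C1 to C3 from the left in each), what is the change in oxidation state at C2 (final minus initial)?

-2

Before: C2 has 2 bonds to C, 2 bonds to O → oxidation state +2.
After: C2 has 2 bonds to C, 1 bond to H, 1 bond to O → oxidation state 0.
Δ = 0 − (+2) = -2, so this is a reduction at C2.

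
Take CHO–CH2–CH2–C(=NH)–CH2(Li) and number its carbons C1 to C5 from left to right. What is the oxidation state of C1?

Bonds to more-electronegative neighbours contribute +1 each, bonds to H or metals contribute −1 each, and C–C bonds contribute 0.
C1 has one bond to C (0), a double bond to O (2×+1 = +2), one bond to H (-1).
Oxidation state = 0 + 2 − 1 = +1.

+1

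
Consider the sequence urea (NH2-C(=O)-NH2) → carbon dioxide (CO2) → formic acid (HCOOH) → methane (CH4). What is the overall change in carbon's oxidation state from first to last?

-8

Carbon oxidation states along the series — urea: +4, carbon dioxide: +4, formic acid: +2, methane: -4.
Net change = -4 − (+4) = -8.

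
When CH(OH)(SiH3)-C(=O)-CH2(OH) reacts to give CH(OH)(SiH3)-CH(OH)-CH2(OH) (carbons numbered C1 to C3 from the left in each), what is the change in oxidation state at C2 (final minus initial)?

-2

Before: C2 has 2 bonds to C, 2 bonds to O → oxidation state +2.
After: C2 has 2 bonds to C, 1 bond to H, 1 bond to O → oxidation state 0.
Δ = 0 − (+2) = -2, so this is a reduction at C2.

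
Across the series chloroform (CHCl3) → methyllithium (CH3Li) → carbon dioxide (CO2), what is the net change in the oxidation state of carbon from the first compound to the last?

+2

Carbon oxidation states along the series — chloroform: +2, methyllithium: -4, carbon dioxide: +4.
Net change = +4 − (+2) = +2.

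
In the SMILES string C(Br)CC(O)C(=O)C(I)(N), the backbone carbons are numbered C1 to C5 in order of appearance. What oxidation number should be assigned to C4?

Assign +1 per bond to O/N/halogen, −1 per bond to H or an electropositive element, and 0 per bond to carbon.
C4 has one bond to C (0), one bond to C (0), a double bond to O (2×+1 = +2).
Oxidation state = 0 + 0 + 2 = +2.

+2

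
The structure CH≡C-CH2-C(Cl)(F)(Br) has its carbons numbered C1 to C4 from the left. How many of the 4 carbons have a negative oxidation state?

Each bond to a more electronegative atom (O, N, halogen) counts +1, each bond to a less electronegative atom (H, metal, B, Si) counts −1, and each C–C bond counts 0. Tallying each carbon:
C1: 3C, 1H → 0 − 1 = -1
C2: 4C → 0 = 0
C3: 2C, 2H → 0 − 2 = -2
C4: 1C, 1F, 1Cl, 1Br → 0 + 1 + 1 + 1 = +3
2 carbons (C1, C3) meet the condition.

2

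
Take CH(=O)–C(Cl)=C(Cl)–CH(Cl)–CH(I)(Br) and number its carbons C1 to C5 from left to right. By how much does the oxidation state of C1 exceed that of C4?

C1: 1C, 1H, 2O → 0 − 1 + 2 = +1
C4: 2C, 1H, 1Cl → 0 − 1 + 1 = 0
Difference: +1 − (0) = +1.

+1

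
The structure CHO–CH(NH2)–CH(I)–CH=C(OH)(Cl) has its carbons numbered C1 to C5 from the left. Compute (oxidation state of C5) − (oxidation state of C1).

C5: 2C, 1O, 1Cl → 0 + 1 + 1 = +2
C1: 1C, 1H, 2O → 0 − 1 + 2 = +1
Difference: +2 − (+1) = +1.

+1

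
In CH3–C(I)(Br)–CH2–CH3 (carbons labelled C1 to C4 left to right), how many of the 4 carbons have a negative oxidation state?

3

Tallying each carbon's bonds:
C1: 1C, 3H → 0 − 3 = -3
C2: 2C, 1Br, 1I → 0 + 1 + 1 = +2
C3: 2C, 2H → 0 − 2 = -2
C4: 1C, 3H → 0 − 3 = -3
3 carbons (C1, C3, C4) meet the condition.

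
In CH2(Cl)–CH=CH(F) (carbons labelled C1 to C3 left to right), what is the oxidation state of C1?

-1

C1 has one bond to C (0), one bond to H (-1), one bond to H (-1), one bond to Cl (+1).
Oxidation state = 0 − 1 − 1 + 1 = -1.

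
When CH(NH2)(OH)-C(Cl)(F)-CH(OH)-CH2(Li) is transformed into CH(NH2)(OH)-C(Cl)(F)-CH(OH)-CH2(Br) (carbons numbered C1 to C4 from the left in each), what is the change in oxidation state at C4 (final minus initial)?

+2

Before: C4 has 1 bond to C, 2 bonds to H, 1 bond to Li → oxidation state -3.
After: C4 has 1 bond to C, 2 bonds to H, 1 bond to Br → oxidation state -1.
Δ = -1 − (-3) = +2, so this is an oxidation at C4.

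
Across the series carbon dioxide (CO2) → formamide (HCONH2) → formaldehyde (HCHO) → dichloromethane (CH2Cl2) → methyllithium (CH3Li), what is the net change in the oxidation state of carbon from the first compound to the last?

-8

Carbon oxidation states along the series — carbon dioxide: +4, formamide: +2, formaldehyde: 0, dichloromethane: 0, methyllithium: -4.
Net change = -4 − (+4) = -8.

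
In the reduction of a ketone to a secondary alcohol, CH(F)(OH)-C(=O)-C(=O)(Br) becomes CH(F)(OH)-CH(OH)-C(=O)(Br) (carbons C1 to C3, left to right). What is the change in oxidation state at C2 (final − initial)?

-2

Before: C2 has 2 bonds to C, 2 bonds to O → oxidation state +2.
After: C2 has 2 bonds to C, 1 bond to H, 1 bond to O → oxidation state 0.
Δ = 0 − (+2) = -2, so this is a reduction at C2.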